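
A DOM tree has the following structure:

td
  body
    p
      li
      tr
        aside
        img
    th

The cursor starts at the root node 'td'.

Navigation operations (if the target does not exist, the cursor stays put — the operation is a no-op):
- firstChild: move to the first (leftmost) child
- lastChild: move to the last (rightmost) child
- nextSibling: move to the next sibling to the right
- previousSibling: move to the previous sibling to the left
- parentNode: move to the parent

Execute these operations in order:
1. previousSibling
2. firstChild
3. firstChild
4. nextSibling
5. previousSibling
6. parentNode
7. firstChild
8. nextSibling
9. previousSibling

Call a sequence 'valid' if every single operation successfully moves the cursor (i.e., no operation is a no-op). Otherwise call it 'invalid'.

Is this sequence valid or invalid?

After 1 (previousSibling): td (no-op, stayed)
After 2 (firstChild): body
After 3 (firstChild): p
After 4 (nextSibling): th
After 5 (previousSibling): p
After 6 (parentNode): body
After 7 (firstChild): p
After 8 (nextSibling): th
After 9 (previousSibling): p

Answer: invalid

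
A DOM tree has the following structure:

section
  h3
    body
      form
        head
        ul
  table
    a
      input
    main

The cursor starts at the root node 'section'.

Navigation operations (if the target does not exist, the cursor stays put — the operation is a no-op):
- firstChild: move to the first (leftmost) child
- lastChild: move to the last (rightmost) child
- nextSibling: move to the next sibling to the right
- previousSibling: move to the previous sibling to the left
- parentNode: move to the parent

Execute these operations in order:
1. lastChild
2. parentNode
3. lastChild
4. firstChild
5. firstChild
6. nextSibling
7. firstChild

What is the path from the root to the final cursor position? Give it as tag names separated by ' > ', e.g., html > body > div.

After 1 (lastChild): table
After 2 (parentNode): section
After 3 (lastChild): table
After 4 (firstChild): a
After 5 (firstChild): input
After 6 (nextSibling): input (no-op, stayed)
After 7 (firstChild): input (no-op, stayed)

Answer: section > table > a > input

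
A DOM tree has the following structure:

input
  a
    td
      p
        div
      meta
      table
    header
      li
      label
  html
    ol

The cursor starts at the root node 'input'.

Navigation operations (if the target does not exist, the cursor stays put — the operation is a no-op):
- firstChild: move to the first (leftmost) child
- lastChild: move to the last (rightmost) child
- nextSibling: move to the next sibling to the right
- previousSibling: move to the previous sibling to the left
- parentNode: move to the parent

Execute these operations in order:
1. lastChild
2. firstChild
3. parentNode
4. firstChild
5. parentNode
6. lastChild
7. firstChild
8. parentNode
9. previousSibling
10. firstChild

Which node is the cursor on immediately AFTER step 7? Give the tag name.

After 1 (lastChild): html
After 2 (firstChild): ol
After 3 (parentNode): html
After 4 (firstChild): ol
After 5 (parentNode): html
After 6 (lastChild): ol
After 7 (firstChild): ol (no-op, stayed)

Answer: ol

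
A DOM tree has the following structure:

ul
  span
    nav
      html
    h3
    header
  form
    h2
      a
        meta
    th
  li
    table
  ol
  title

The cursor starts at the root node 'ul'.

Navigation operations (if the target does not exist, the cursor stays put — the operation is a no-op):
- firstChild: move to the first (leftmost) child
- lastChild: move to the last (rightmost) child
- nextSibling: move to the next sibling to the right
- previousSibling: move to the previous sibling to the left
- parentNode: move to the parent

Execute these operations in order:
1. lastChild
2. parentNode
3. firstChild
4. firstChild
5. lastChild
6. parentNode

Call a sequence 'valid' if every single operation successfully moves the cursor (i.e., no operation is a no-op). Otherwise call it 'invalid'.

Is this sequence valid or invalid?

After 1 (lastChild): title
After 2 (parentNode): ul
After 3 (firstChild): span
After 4 (firstChild): nav
After 5 (lastChild): html
After 6 (parentNode): nav

Answer: valid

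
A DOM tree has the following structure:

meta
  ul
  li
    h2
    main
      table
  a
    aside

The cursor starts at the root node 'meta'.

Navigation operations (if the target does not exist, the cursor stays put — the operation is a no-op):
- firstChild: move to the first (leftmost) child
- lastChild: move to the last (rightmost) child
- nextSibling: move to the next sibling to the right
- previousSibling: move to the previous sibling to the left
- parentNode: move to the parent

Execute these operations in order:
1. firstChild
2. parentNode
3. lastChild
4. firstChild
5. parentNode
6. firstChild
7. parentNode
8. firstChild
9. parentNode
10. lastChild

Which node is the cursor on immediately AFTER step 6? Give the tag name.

After 1 (firstChild): ul
After 2 (parentNode): meta
After 3 (lastChild): a
After 4 (firstChild): aside
After 5 (parentNode): a
After 6 (firstChild): aside

Answer: aside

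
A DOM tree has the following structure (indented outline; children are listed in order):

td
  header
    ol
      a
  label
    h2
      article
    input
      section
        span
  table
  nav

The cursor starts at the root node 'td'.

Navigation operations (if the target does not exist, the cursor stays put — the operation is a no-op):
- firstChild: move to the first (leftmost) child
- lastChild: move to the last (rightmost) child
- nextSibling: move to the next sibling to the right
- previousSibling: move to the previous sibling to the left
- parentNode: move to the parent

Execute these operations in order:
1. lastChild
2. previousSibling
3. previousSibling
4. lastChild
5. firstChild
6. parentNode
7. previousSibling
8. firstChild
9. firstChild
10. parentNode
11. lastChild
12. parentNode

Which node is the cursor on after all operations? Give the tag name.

After 1 (lastChild): nav
After 2 (previousSibling): table
After 3 (previousSibling): label
After 4 (lastChild): input
After 5 (firstChild): section
After 6 (parentNode): input
After 7 (previousSibling): h2
After 8 (firstChild): article
After 9 (firstChild): article (no-op, stayed)
After 10 (parentNode): h2
After 11 (lastChild): article
After 12 (parentNode): h2

Answer: h2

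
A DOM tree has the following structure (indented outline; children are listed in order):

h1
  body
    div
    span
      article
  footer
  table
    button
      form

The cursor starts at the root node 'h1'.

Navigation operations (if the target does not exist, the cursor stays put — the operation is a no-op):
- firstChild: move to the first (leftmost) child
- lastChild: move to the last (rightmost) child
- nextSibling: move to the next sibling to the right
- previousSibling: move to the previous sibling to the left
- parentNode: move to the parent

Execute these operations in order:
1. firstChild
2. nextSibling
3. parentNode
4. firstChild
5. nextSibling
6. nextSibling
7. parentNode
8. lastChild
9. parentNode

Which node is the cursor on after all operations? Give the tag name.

Answer: h1

Derivation:
After 1 (firstChild): body
After 2 (nextSibling): footer
After 3 (parentNode): h1
After 4 (firstChild): body
After 5 (nextSibling): footer
After 6 (nextSibling): table
After 7 (parentNode): h1
After 8 (lastChild): table
After 9 (parentNode): h1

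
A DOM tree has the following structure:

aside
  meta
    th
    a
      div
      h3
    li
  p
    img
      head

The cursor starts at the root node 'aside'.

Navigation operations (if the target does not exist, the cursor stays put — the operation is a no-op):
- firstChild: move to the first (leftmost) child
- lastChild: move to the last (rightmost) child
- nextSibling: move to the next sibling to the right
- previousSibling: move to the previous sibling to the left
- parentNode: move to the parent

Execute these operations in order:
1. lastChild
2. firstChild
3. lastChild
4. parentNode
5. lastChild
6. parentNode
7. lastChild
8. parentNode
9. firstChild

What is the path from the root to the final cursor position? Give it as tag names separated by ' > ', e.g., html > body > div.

Answer: aside > p > img > head

Derivation:
After 1 (lastChild): p
After 2 (firstChild): img
After 3 (lastChild): head
After 4 (parentNode): img
After 5 (lastChild): head
After 6 (parentNode): img
After 7 (lastChild): head
After 8 (parentNode): img
After 9 (firstChild): head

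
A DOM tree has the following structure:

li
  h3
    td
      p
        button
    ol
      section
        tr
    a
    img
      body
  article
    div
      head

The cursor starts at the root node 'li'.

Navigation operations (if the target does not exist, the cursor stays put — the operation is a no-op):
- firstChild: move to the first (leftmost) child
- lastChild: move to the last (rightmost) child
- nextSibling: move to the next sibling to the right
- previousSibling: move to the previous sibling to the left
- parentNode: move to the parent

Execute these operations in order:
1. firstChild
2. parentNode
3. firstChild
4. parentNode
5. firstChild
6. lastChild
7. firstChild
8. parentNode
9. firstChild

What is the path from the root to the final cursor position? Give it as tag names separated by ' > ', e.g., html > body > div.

After 1 (firstChild): h3
After 2 (parentNode): li
After 3 (firstChild): h3
After 4 (parentNode): li
After 5 (firstChild): h3
After 6 (lastChild): img
After 7 (firstChild): body
After 8 (parentNode): img
After 9 (firstChild): body

Answer: li > h3 > img > body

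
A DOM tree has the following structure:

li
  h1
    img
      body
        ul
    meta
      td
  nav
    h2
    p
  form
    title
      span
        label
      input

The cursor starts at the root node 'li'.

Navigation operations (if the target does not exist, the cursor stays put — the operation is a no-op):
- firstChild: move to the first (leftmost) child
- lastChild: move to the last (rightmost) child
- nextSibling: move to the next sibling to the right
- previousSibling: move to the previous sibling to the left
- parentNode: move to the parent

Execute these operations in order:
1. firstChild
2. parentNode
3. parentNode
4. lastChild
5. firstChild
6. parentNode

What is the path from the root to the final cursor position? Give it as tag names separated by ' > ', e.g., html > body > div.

Answer: li > form

Derivation:
After 1 (firstChild): h1
After 2 (parentNode): li
After 3 (parentNode): li (no-op, stayed)
After 4 (lastChild): form
After 5 (firstChild): title
After 6 (parentNode): form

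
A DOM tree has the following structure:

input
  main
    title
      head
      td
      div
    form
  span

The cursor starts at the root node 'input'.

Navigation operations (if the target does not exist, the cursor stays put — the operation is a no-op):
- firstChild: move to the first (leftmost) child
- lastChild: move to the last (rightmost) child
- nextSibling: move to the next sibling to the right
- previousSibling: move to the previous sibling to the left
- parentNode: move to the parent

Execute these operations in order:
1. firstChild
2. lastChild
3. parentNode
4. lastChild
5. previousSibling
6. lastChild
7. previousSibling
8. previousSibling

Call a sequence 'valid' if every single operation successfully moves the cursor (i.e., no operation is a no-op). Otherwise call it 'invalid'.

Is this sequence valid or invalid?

After 1 (firstChild): main
After 2 (lastChild): form
After 3 (parentNode): main
After 4 (lastChild): form
After 5 (previousSibling): title
After 6 (lastChild): div
After 7 (previousSibling): td
After 8 (previousSibling): head

Answer: valid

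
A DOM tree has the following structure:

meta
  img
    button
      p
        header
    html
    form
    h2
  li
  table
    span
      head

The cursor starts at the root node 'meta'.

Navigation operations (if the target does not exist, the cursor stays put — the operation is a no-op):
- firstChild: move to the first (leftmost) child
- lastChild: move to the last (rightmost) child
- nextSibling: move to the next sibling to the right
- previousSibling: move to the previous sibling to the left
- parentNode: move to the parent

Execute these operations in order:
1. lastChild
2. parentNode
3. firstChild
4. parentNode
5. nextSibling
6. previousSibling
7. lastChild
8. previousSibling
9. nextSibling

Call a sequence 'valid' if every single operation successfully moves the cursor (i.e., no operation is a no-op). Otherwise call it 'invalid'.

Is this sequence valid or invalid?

After 1 (lastChild): table
After 2 (parentNode): meta
After 3 (firstChild): img
After 4 (parentNode): meta
After 5 (nextSibling): meta (no-op, stayed)
After 6 (previousSibling): meta (no-op, stayed)
After 7 (lastChild): table
After 8 (previousSibling): li
After 9 (nextSibling): table

Answer: invalid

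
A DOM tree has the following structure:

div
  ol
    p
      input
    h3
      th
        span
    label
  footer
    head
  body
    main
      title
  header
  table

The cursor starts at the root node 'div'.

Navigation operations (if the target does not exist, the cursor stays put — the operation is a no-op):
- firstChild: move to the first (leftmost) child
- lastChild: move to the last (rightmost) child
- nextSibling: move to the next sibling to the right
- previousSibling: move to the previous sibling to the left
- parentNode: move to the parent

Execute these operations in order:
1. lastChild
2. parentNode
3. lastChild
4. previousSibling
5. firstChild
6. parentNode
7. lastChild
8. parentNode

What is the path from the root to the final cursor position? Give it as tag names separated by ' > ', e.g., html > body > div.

After 1 (lastChild): table
After 2 (parentNode): div
After 3 (lastChild): table
After 4 (previousSibling): header
After 5 (firstChild): header (no-op, stayed)
After 6 (parentNode): div
After 7 (lastChild): table
After 8 (parentNode): div

Answer: div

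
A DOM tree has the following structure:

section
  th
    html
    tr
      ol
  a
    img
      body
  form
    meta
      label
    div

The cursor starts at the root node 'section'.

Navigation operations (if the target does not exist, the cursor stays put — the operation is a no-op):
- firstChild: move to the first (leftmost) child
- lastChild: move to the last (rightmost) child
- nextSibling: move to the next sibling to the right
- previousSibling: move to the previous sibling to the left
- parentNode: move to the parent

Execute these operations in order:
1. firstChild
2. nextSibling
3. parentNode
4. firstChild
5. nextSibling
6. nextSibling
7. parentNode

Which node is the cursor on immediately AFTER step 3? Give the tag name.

After 1 (firstChild): th
After 2 (nextSibling): a
After 3 (parentNode): section

Answer: section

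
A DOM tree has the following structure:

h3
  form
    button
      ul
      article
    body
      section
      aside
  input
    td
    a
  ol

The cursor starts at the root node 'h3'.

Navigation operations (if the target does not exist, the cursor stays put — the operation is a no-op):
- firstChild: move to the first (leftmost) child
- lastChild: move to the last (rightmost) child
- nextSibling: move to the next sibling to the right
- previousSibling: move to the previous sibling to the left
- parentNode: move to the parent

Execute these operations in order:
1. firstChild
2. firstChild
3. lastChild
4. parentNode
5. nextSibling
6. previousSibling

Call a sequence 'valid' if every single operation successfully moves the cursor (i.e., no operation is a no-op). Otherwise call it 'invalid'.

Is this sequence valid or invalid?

After 1 (firstChild): form
After 2 (firstChild): button
After 3 (lastChild): article
After 4 (parentNode): button
After 5 (nextSibling): body
After 6 (previousSibling): button

Answer: valid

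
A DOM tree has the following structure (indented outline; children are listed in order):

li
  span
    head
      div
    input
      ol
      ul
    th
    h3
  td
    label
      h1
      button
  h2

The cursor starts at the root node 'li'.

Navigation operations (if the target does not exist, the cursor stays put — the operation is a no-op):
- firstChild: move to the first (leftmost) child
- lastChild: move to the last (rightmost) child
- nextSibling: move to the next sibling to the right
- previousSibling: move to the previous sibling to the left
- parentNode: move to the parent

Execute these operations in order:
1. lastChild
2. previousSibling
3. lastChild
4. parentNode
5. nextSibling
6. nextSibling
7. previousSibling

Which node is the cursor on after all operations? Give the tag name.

Answer: td

Derivation:
After 1 (lastChild): h2
After 2 (previousSibling): td
After 3 (lastChild): label
After 4 (parentNode): td
After 5 (nextSibling): h2
After 6 (nextSibling): h2 (no-op, stayed)
After 7 (previousSibling): td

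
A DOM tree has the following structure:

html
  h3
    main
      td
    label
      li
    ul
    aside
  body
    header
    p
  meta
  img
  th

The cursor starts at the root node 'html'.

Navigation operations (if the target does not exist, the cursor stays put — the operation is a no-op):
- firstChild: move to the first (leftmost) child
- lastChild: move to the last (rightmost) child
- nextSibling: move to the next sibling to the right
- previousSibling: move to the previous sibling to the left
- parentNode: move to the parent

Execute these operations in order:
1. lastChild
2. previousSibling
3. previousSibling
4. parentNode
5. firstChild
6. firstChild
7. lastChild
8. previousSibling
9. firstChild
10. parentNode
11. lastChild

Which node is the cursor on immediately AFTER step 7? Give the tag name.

After 1 (lastChild): th
After 2 (previousSibling): img
After 3 (previousSibling): meta
After 4 (parentNode): html
After 5 (firstChild): h3
After 6 (firstChild): main
After 7 (lastChild): td

Answer: td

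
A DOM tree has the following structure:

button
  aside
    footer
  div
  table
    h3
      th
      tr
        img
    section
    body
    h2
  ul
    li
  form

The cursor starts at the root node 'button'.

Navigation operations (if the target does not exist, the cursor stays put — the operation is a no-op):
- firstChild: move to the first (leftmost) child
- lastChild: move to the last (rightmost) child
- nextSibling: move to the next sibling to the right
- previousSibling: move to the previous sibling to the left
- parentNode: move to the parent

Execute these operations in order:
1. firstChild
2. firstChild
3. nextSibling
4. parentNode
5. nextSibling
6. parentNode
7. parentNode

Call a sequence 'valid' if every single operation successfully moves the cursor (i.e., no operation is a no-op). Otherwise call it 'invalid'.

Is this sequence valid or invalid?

After 1 (firstChild): aside
After 2 (firstChild): footer
After 3 (nextSibling): footer (no-op, stayed)
After 4 (parentNode): aside
After 5 (nextSibling): div
After 6 (parentNode): button
After 7 (parentNode): button (no-op, stayed)

Answer: invalid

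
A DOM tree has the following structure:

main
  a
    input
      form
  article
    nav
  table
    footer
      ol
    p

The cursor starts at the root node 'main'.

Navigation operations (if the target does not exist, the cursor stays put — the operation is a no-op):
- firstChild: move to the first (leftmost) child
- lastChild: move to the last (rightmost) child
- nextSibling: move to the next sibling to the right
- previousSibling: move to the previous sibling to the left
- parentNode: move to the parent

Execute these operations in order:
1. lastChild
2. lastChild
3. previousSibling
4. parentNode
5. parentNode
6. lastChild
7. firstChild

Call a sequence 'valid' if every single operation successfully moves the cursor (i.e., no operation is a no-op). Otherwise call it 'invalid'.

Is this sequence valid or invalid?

After 1 (lastChild): table
After 2 (lastChild): p
After 3 (previousSibling): footer
After 4 (parentNode): table
After 5 (parentNode): main
After 6 (lastChild): table
After 7 (firstChild): footer

Answer: valid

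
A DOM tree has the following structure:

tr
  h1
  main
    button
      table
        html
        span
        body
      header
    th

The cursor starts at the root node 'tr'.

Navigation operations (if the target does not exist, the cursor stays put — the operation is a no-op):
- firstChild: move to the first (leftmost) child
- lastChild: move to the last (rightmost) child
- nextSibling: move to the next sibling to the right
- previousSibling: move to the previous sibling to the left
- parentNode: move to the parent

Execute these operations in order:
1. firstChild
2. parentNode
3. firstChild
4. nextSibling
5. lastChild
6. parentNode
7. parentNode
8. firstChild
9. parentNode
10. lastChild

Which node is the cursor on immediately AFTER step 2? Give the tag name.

After 1 (firstChild): h1
After 2 (parentNode): tr

Answer: tr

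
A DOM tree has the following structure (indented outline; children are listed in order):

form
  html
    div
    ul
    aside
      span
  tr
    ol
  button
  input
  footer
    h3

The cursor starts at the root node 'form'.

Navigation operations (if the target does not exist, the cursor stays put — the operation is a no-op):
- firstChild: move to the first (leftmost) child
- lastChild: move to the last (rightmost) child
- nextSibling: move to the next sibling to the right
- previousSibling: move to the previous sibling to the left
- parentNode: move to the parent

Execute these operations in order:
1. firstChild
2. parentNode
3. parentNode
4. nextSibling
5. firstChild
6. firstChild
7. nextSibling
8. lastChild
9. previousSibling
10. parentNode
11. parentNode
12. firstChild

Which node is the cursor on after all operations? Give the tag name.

Answer: html

Derivation:
After 1 (firstChild): html
After 2 (parentNode): form
After 3 (parentNode): form (no-op, stayed)
After 4 (nextSibling): form (no-op, stayed)
After 5 (firstChild): html
After 6 (firstChild): div
After 7 (nextSibling): ul
After 8 (lastChild): ul (no-op, stayed)
After 9 (previousSibling): div
After 10 (parentNode): html
After 11 (parentNode): form
After 12 (firstChild): html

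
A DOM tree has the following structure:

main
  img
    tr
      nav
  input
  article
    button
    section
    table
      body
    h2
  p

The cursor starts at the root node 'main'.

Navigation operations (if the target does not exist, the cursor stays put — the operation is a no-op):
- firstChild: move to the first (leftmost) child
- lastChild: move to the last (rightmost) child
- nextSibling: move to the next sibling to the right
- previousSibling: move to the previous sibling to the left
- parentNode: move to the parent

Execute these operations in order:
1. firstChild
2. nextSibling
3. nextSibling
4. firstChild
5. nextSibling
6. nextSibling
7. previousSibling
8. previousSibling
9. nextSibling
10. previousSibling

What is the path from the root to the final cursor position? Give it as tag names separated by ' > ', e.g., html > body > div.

After 1 (firstChild): img
After 2 (nextSibling): input
After 3 (nextSibling): article
After 4 (firstChild): button
After 5 (nextSibling): section
After 6 (nextSibling): table
After 7 (previousSibling): section
After 8 (previousSibling): button
After 9 (nextSibling): section
After 10 (previousSibling): button

Answer: main > article > button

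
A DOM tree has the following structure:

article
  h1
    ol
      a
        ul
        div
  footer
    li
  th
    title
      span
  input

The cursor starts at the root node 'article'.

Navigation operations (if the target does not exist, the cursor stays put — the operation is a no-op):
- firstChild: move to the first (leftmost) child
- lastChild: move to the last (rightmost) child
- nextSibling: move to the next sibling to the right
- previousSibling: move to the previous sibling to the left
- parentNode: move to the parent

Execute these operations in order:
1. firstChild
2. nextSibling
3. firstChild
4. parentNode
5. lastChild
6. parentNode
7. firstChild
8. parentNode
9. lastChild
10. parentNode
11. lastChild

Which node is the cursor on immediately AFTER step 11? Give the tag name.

Answer: li

Derivation:
After 1 (firstChild): h1
After 2 (nextSibling): footer
After 3 (firstChild): li
After 4 (parentNode): footer
After 5 (lastChild): li
After 6 (parentNode): footer
After 7 (firstChild): li
After 8 (parentNode): footer
After 9 (lastChild): li
After 10 (parentNode): footer
After 11 (lastChild): li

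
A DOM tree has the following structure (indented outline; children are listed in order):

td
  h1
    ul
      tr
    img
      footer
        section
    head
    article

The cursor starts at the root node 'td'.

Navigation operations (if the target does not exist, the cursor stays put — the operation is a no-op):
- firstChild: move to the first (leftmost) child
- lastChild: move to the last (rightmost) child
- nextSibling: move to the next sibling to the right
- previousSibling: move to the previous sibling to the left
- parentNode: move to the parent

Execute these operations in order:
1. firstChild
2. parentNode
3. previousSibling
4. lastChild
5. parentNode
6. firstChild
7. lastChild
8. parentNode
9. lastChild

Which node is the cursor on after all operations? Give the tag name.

Answer: article

Derivation:
After 1 (firstChild): h1
After 2 (parentNode): td
After 3 (previousSibling): td (no-op, stayed)
After 4 (lastChild): h1
After 5 (parentNode): td
After 6 (firstChild): h1
After 7 (lastChild): article
After 8 (parentNode): h1
After 9 (lastChild): article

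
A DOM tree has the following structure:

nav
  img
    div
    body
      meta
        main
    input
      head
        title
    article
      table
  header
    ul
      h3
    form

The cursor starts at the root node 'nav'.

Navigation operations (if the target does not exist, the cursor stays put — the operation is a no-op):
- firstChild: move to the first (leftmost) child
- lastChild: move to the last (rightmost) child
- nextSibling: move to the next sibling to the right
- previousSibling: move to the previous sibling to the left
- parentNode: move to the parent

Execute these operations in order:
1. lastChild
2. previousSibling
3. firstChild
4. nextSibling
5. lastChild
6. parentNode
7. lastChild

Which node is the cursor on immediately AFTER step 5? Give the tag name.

After 1 (lastChild): header
After 2 (previousSibling): img
After 3 (firstChild): div
After 4 (nextSibling): body
After 5 (lastChild): meta

Answer: meta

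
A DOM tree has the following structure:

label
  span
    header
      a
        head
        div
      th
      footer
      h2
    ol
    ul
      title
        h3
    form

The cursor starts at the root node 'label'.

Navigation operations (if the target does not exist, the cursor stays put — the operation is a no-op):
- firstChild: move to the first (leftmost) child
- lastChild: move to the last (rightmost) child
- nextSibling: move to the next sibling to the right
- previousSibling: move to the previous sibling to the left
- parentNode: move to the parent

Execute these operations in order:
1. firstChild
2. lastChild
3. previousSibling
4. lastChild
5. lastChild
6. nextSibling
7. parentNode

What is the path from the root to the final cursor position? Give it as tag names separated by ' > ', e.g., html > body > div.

Answer: label > span > ul > title

Derivation:
After 1 (firstChild): span
After 2 (lastChild): form
After 3 (previousSibling): ul
After 4 (lastChild): title
After 5 (lastChild): h3
After 6 (nextSibling): h3 (no-op, stayed)
After 7 (parentNode): title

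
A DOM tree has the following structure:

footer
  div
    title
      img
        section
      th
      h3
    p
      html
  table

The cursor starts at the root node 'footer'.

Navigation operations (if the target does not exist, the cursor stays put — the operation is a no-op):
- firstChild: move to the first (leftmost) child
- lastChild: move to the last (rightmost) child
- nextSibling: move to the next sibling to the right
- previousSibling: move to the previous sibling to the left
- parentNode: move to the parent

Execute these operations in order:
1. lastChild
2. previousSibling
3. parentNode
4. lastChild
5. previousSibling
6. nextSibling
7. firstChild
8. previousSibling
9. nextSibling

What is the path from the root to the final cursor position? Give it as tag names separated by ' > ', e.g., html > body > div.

Answer: footer > table

Derivation:
After 1 (lastChild): table
After 2 (previousSibling): div
After 3 (parentNode): footer
After 4 (lastChild): table
After 5 (previousSibling): div
After 6 (nextSibling): table
After 7 (firstChild): table (no-op, stayed)
After 8 (previousSibling): div
After 9 (nextSibling): table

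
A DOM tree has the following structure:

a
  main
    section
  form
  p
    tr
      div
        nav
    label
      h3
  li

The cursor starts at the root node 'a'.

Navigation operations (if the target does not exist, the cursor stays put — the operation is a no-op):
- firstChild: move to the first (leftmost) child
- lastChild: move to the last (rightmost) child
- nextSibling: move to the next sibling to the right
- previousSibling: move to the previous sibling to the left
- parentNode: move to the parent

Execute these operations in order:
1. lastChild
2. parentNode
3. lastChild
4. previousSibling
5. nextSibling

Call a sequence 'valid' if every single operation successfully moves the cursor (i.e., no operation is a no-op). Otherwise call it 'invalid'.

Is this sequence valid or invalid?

After 1 (lastChild): li
After 2 (parentNode): a
After 3 (lastChild): li
After 4 (previousSibling): p
After 5 (nextSibling): li

Answer: valid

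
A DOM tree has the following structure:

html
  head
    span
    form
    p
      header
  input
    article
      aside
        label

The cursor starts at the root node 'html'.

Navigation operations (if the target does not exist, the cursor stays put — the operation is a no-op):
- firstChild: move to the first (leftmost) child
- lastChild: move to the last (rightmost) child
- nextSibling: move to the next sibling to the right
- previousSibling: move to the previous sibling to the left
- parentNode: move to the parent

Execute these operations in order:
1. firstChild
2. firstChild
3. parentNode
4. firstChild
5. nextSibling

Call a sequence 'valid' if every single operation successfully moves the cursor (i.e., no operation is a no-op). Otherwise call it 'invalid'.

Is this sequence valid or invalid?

Answer: valid

Derivation:
After 1 (firstChild): head
After 2 (firstChild): span
After 3 (parentNode): head
After 4 (firstChild): span
After 5 (nextSibling): form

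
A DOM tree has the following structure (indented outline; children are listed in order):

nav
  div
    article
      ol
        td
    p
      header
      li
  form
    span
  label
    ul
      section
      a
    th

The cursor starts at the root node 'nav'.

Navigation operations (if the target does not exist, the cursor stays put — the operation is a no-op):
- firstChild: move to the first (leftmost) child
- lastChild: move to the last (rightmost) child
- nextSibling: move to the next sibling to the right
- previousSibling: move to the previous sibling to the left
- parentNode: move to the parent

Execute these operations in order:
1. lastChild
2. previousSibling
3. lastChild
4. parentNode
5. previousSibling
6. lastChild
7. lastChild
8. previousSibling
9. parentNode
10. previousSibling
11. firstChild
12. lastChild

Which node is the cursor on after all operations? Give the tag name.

After 1 (lastChild): label
After 2 (previousSibling): form
After 3 (lastChild): span
After 4 (parentNode): form
After 5 (previousSibling): div
After 6 (lastChild): p
After 7 (lastChild): li
After 8 (previousSibling): header
After 9 (parentNode): p
After 10 (previousSibling): article
After 11 (firstChild): ol
After 12 (lastChild): td

Answer: td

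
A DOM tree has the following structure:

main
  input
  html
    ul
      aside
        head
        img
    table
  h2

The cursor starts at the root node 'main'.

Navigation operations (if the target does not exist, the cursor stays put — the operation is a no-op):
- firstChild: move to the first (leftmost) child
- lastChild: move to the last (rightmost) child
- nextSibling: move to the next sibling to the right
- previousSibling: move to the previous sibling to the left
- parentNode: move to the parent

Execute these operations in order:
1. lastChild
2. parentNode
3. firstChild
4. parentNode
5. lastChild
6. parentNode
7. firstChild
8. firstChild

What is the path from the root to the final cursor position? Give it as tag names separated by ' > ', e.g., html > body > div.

Answer: main > input

Derivation:
After 1 (lastChild): h2
After 2 (parentNode): main
After 3 (firstChild): input
After 4 (parentNode): main
After 5 (lastChild): h2
After 6 (parentNode): main
After 7 (firstChild): input
After 8 (firstChild): input (no-op, stayed)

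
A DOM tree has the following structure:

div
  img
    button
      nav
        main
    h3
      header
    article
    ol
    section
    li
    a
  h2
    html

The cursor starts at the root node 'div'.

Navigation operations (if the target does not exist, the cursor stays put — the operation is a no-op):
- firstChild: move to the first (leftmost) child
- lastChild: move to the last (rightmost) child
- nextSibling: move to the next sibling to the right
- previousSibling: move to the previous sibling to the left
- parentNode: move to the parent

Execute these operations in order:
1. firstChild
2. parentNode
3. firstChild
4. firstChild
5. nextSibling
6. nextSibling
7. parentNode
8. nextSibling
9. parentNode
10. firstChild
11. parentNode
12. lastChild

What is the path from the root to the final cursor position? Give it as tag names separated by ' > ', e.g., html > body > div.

After 1 (firstChild): img
After 2 (parentNode): div
After 3 (firstChild): img
After 4 (firstChild): button
After 5 (nextSibling): h3
After 6 (nextSibling): article
After 7 (parentNode): img
After 8 (nextSibling): h2
After 9 (parentNode): div
After 10 (firstChild): img
After 11 (parentNode): div
After 12 (lastChild): h2

Answer: div > h2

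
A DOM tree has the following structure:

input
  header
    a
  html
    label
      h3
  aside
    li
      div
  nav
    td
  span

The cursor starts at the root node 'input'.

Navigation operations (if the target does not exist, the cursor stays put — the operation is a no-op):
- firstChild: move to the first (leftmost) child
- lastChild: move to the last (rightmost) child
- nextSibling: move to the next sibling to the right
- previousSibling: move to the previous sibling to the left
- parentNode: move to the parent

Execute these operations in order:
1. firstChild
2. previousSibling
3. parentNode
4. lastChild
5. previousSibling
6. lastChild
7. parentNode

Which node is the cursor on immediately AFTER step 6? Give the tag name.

After 1 (firstChild): header
After 2 (previousSibling): header (no-op, stayed)
After 3 (parentNode): input
After 4 (lastChild): span
After 5 (previousSibling): nav
After 6 (lastChild): td

Answer: td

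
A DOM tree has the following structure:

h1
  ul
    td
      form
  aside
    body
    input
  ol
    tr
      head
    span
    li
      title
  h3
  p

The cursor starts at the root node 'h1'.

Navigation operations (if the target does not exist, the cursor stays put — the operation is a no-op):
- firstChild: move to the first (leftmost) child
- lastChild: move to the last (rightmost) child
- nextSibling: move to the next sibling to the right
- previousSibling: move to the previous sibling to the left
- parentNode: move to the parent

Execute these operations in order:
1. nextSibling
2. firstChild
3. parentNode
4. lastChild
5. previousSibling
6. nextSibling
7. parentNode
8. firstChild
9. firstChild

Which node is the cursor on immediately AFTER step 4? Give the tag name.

Answer: p

Derivation:
After 1 (nextSibling): h1 (no-op, stayed)
After 2 (firstChild): ul
After 3 (parentNode): h1
After 4 (lastChild): p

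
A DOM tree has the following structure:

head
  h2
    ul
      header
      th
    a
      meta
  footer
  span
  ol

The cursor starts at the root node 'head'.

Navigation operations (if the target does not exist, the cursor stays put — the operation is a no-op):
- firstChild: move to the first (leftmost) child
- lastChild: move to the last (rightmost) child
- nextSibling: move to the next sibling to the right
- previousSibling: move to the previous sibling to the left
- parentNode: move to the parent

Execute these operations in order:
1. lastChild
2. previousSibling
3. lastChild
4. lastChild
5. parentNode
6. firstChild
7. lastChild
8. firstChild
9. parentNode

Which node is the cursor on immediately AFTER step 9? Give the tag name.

Answer: a

Derivation:
After 1 (lastChild): ol
After 2 (previousSibling): span
After 3 (lastChild): span (no-op, stayed)
After 4 (lastChild): span (no-op, stayed)
After 5 (parentNode): head
After 6 (firstChild): h2
After 7 (lastChild): a
After 8 (firstChild): meta
After 9 (parentNode): a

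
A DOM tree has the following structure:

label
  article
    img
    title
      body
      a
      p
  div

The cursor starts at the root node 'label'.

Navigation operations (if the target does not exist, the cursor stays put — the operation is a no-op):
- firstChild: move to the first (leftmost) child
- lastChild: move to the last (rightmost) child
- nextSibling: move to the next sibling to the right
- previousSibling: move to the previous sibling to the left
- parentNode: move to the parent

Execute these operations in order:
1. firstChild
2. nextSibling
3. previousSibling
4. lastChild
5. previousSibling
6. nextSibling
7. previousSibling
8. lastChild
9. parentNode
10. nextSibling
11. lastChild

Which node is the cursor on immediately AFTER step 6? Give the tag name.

After 1 (firstChild): article
After 2 (nextSibling): div
After 3 (previousSibling): article
After 4 (lastChild): title
After 5 (previousSibling): img
After 6 (nextSibling): title

Answer: title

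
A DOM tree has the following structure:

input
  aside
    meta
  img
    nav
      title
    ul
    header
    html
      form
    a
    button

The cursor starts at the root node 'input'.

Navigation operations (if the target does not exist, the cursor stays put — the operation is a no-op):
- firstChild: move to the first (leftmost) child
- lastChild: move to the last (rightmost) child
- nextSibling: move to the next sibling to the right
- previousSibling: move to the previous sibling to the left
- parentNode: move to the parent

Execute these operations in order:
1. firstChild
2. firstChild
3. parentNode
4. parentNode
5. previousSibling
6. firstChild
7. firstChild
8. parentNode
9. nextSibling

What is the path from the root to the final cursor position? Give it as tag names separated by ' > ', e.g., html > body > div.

Answer: input > img

Derivation:
After 1 (firstChild): aside
After 2 (firstChild): meta
After 3 (parentNode): aside
After 4 (parentNode): input
After 5 (previousSibling): input (no-op, stayed)
After 6 (firstChild): aside
After 7 (firstChild): meta
After 8 (parentNode): aside
After 9 (nextSibling): img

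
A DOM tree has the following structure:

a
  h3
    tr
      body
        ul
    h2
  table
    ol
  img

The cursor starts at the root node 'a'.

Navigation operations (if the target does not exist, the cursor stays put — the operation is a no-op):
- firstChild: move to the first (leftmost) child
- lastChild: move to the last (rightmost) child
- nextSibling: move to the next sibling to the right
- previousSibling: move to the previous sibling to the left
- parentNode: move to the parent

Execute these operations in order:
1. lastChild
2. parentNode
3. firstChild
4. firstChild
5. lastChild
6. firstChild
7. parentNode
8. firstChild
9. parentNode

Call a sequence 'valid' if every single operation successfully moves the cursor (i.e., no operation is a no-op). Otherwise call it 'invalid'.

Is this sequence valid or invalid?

Answer: valid

Derivation:
After 1 (lastChild): img
After 2 (parentNode): a
After 3 (firstChild): h3
After 4 (firstChild): tr
After 5 (lastChild): body
After 6 (firstChild): ul
After 7 (parentNode): body
After 8 (firstChild): ul
After 9 (parentNode): body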